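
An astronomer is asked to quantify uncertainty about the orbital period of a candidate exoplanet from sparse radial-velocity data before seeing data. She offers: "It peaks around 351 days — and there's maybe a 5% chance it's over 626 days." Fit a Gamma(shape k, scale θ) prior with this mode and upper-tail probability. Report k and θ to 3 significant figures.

k ≈ 9.33, θ ≈ 42.1

Gamma(k,θ) with k>1 has mode (k−1)θ, so θ = 351/(k−1).
Need P(X < 626) = 0.95 with θ tied to k this way. Start at k = 2, θ = 351: P(X<626) ≈ 0.532.
Too low — raise k to concentrate. Iterating converges to k ≈ 9.33.
Then θ = 351/(9.33−1) ≈ 42.1.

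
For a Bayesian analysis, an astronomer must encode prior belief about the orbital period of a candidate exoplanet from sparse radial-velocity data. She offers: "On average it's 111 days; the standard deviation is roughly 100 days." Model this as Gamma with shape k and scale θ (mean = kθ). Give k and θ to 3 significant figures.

k ≈ 1.23, θ ≈ 90.1

For Gamma(k, scale θ): mean = kθ, variance = kθ², so CV = 1/√k.
CV = SD/mean = 100/111 = 0.9009, hence k = 1/CV² = 1.23.
Then θ = mean/k = 111/1.23 = 90.1.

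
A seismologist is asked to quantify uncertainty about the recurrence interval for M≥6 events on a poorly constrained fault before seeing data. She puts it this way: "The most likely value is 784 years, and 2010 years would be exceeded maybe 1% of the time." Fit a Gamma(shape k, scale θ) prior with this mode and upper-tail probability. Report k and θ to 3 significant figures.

Gamma(k,θ) with k>1 has mode (k−1)θ, so θ = 784/(k−1).
Need P(X < 2010) = 0.99 with θ tied to k this way. Start at k = 2, θ = 784: P(X<2010) ≈ 0.726.
Too low — raise k to concentrate. Iterating converges to k ≈ 6.27.
Then θ = 784/(6.27−1) ≈ 149.

k ≈ 6.27, θ ≈ 149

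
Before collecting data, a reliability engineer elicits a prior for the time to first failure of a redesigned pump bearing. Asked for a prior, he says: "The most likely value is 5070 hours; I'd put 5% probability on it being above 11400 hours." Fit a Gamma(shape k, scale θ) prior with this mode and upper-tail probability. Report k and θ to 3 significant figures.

Gamma(k,θ) with k>1 has mode (k−1)θ, so θ = 5070/(k−1).
Need P(X < 11400) = 0.95 with θ tied to k this way. Start at k = 2, θ = 5070: P(X<11400) ≈ 0.657.
Too low — raise k to concentrate. Iterating converges to k ≈ 5.18.
Then θ = 5070/(5.18−1) ≈ 1210.

k ≈ 5.18, θ ≈ 1210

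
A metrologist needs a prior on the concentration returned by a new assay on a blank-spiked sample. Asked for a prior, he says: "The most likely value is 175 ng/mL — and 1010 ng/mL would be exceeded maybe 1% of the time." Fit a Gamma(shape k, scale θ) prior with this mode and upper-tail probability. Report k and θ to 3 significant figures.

k ≈ 2.22, θ ≈ 143

Gamma(k,θ) with k>1 has mode (k−1)θ, so θ = 175/(k−1).
Need P(X < 1010) = 0.99 with θ tied to k this way. Start at k = 2, θ = 175: P(X<1010) ≈ 0.979.
Too low — raise k to concentrate. Iterating converges to k ≈ 2.22.
Then θ = 175/(2.22−1) ≈ 143.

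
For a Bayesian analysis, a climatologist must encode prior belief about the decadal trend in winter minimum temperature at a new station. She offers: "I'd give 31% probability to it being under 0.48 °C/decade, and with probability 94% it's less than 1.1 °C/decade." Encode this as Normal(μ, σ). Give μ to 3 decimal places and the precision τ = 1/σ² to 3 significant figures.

μ = 0.630, τ = 10.9

The p-quantile of Normal(μ,σ) is μ + z_p·σ, with z_{0.31} = -0.4959 and z_{0.94} = 1.555.
Eliminate σ: μ = (z₂·x₁ − z₁·x₂)/(z₂ − z₁) = (1.555·0.48 − (-0.4959)·1.1)/2.051 = 0.630.
Then σ = (x₂ − x₁)/(z₂ − z₁) = (1.1 − 0.48)/2.051 = 0.302.
Precision τ = 1/σ² = 1/0.3023² = 10.9.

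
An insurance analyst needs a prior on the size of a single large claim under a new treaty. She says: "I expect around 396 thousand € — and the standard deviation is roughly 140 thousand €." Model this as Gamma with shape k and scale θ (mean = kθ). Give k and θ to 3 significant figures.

For Gamma(k, scale θ): mean = kθ, variance = kθ², so CV = 1/√k.
CV = SD/mean = 140/396 = 0.3535, hence k = 1/CV² = 8.
Then θ = mean/k = 396/8 = 49.5.

k ≈ 8, θ ≈ 49.5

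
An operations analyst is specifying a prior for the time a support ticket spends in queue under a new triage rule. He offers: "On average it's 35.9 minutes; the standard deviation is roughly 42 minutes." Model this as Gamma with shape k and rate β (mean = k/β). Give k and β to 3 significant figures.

k ≈ 0.731, β ≈ 0.0204

For Gamma(k, rate β): mean = k/β, variance = k/β², so CV = 1/√k.
CV = SD/mean = 42/35.9 = 1.17, hence k = 1/CV² = 0.731.
Then β = k/mean = 0.731/35.9 = 0.0204.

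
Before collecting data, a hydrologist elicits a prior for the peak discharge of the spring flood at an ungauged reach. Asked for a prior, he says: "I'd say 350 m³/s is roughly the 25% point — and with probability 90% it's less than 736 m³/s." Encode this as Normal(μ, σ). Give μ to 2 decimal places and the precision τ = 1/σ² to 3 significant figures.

The p-quantile of Normal(μ,σ) is μ + z_p·σ, with z_{0.25} = -0.6745 and z_{0.9} = 1.282.
Eliminate σ: μ = (z₂·x₁ − z₁·x₂)/(z₂ − z₁) = (1.282·350 − (-0.6745)·736)/1.956 = 483.10.
Then σ = (x₂ − x₁)/(z₂ − z₁) = (736 − 350)/1.956 = 197.34.
Precision τ = 1/σ² = 1/197.3² = 2.57e-05.

μ = 483.10, τ = 2.57e-05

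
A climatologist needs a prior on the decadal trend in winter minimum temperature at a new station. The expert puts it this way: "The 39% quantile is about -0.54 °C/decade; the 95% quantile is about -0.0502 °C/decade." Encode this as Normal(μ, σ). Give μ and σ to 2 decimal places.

The p-quantile of Normal(μ,σ) is μ + z_p·σ, with z_{0.39} = -0.2793 and z_{0.95} = 1.645.
Eliminate σ: μ = (z₂·x₁ − z₁·x₂)/(z₂ − z₁) = (1.645·-0.54 − (-0.2793)·-0.0502)/1.924 = -0.47.
Then σ = (x₂ − x₁)/(z₂ − z₁) = (-0.0502 − -0.54)/1.924 = 0.25.

μ = -0.47, σ = 0.25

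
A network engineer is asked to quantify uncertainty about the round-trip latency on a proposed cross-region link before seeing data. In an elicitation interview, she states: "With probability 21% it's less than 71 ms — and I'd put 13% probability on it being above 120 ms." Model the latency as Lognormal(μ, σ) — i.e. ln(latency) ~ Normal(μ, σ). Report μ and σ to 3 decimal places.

If T ~ Lognormal(μ,σ) then ln T ~ Normal(μ,σ), so the p-quantile of ln T is μ + z_p·σ.
ln(71) = 4.263 and ln(120) = 4.787; z_{0.21} = -0.8064, z_{0.87} = 1.126.
σ = (4.787 − 4.263)/(1.126 − (-0.8064)) = 0.272.
μ = 4.263 − (-0.8064)·0.272 = 4.482.

μ ≈ 4.482, σ ≈ 0.272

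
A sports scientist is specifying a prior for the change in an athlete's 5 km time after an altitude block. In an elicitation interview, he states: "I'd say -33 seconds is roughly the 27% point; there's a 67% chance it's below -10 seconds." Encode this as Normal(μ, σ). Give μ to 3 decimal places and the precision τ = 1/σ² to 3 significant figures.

μ = -19.611, τ = 0.00209

For Normal(μ,σ), the p-quantile is μ + z_p·σ. Here z_{0.27} = -0.6128, z_{0.67} = 0.4399.
So -33 = μ − 0.6128σ and -10 = μ + 0.4399σ.
Subtracting: σ = (-10 − -33)/(0.4399 − (-0.6128)) = 21.848.
Then μ = -33 − (-0.6128)·21.848 = -19.611.
Precision τ = 1/σ² = 1/21.85² = 0.00209.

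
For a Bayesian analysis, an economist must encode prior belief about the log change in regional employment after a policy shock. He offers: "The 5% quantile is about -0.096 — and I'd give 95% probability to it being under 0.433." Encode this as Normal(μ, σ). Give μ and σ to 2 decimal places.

μ = 0.17, σ = 0.16

For Normal(μ,σ), the p-quantile is μ + z_p·σ. Here z_{0.05} = -1.645, z_{0.95} = 1.645.
So -0.096 = μ − 1.645σ and 0.433 = μ + 1.645σ.
Subtracting: σ = (0.433 − -0.096)/(1.645 − (-1.645)) = 0.16.
Then μ = -0.096 − (-1.645)·0.16 = 0.17.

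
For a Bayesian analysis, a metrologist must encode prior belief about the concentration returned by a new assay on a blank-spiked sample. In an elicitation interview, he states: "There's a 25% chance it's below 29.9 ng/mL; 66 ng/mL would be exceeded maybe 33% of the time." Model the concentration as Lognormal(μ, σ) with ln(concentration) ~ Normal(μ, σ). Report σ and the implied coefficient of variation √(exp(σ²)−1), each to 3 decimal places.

σ ≈ 0.711, CV ≈ 0.810

If T ~ Lognormal(μ,σ) then ln T ~ Normal(μ,σ), so the p-quantile of ln T is μ + z_p·σ.
ln(29.9) = 3.398 and ln(66) = 4.19; z_{0.25} = -0.6745, z_{0.67} = 0.4399.
σ = (4.19 − 3.398)/(0.4399 − (-0.6745)) = 0.711.
μ = 3.398 − (-0.6745)·0.711 = 3.877.
CV = √(exp(σ²)−1) = √(exp(0.5048)−1) = 0.810.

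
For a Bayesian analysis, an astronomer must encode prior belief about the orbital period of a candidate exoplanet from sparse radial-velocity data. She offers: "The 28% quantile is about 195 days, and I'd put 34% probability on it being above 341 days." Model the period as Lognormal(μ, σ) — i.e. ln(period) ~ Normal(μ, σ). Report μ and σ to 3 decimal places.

If T ~ Lognormal(μ,σ) then ln T ~ Normal(μ,σ), so the p-quantile of ln T is μ + z_p·σ.
ln(195) = 5.273 and ln(341) = 5.832; z_{0.28} = -0.5828, z_{0.66} = 0.4125.
σ = (5.832 − 5.273)/(0.4125 − (-0.5828)) = 0.562.
μ = 5.273 − (-0.5828)·0.562 = 5.600.

μ ≈ 5.600, σ ≈ 0.562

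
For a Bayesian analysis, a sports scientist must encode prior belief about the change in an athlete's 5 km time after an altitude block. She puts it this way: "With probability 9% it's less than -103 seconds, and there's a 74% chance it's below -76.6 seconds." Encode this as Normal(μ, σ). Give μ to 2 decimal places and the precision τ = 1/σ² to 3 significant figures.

μ = -85.16, τ = 0.00565

For Normal(μ,σ), the p-quantile is μ + z_p·σ. Here z_{0.09} = -1.341, z_{0.74} = 0.6433.
So -103 = μ − 1.341σ and -76.6 = μ + 0.6433σ.
Subtracting: σ = (-76.6 − -103)/(0.6433 − (-1.341)) = 13.31.
Then μ = -103 − (-1.341)·13.31 = -85.16.
Precision τ = 1/σ² = 1/13.31² = 0.00565.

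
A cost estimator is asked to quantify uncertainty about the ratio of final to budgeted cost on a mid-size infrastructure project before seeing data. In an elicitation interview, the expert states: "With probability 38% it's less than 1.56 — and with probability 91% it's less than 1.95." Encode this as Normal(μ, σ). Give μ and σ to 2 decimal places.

μ = 1.63, σ = 0.24

For Normal(μ,σ), the p-quantile is μ + z_p·σ. Here z_{0.38} = -0.3055, z_{0.91} = 1.341.
So 1.56 = μ − 0.3055σ and 1.95 = μ + 1.341σ.
Subtracting: σ = (1.95 − 1.56)/(1.341 − (-0.3055)) = 0.24.
Then μ = 1.56 − (-0.3055)·0.24 = 1.63.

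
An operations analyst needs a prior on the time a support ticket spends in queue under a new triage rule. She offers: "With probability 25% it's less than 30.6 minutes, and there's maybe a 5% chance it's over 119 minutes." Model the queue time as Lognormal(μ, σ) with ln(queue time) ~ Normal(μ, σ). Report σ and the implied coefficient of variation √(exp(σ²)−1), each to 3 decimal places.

If T ~ Lognormal(μ,σ) then ln T ~ Normal(μ,σ), so the p-quantile of ln T is μ + z_p·σ.
ln(30.6) = 3.421 and ln(119) = 4.779; z_{0.25} = -0.6745, z_{0.95} = 1.645.
σ = (4.779 − 3.421)/(1.645 − (-0.6745)) = 0.586.
μ = 3.421 − (-0.6745)·0.586 = 3.816.
CV = √(exp(σ²)−1) = √(exp(0.3429)−1) = 0.640.

σ ≈ 0.586, CV ≈ 0.640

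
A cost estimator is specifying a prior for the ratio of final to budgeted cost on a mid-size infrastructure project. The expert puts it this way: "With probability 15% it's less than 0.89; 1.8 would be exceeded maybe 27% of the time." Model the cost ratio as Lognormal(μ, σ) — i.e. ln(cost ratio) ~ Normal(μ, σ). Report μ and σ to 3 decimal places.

μ ≈ 0.326, σ ≈ 0.427

If T ~ Lognormal(μ,σ) then ln T ~ Normal(μ,σ), so the p-quantile of ln T is μ + z_p·σ.
ln(0.89) = -0.1165 and ln(1.8) = 0.5878; z_{0.15} = -1.036, z_{0.73} = 0.6128.
σ = (0.5878 − -0.1165)/(0.6128 − (-1.036)) = 0.427.
μ = -0.1165 − (-1.036)·0.427 = 0.326.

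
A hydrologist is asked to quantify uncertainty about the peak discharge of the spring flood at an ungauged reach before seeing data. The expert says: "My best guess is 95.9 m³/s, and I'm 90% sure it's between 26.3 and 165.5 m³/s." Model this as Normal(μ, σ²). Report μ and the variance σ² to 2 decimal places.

μ = 95.90, σ² = 1790.46

A symmetric 90% interval runs μ ± z·σ with z = 1.645.
Half-width = 69.6, so σ = 69.6/1.645 = 42.314 and σ² = 1790.46.
μ is the stated best guess, 95.90.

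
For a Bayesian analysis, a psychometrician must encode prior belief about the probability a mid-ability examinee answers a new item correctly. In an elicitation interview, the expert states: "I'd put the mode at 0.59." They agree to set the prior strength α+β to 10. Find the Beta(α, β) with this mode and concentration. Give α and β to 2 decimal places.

α = 5.72, β = 4.28

For α,β > 1 the Beta mode is (α−1)/(α+β−2). With α+β = 10, the mode is (α−1)/8.
Set (α−1)/8 = 0.59 → α = 1 + 0.59·8 = 5.72.
β = 10 − α = 4.28.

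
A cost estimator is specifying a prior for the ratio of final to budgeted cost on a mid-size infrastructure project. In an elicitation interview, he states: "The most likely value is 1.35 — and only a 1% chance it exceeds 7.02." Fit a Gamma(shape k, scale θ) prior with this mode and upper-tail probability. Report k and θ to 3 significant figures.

k ≈ 2.43, θ ≈ 0.947

Gamma(k,θ) with k>1 has mode (k−1)θ, so θ = 1.35/(k−1).
Need P(X < 7.02) = 0.99 with θ tied to k this way. Start at k = 2, θ = 1.35: P(X<7.02) ≈ 0.966.
Too low — raise k to concentrate. Iterating converges to k ≈ 2.43.
Then θ = 1.35/(2.43−1) ≈ 0.947.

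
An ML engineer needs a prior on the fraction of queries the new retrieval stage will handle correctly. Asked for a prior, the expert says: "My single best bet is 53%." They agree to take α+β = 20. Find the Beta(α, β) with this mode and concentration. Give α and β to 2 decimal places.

α = 10.54, β = 9.46

For α,β > 1 the Beta mode is (α−1)/(α+β−2). With α+β = 20, the mode is (α−1)/18.
Set (α−1)/18 = 0.53 → α = 1 + 0.53·18 = 10.54.
β = 20 − α = 9.46.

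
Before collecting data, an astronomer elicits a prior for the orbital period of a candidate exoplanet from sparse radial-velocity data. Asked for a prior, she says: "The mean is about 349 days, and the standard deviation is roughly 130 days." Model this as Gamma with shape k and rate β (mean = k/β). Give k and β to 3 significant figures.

k ≈ 7.21, β ≈ 0.0207

For Gamma(k, rate β): mean = k/β, variance = k/β², so CV = 1/√k.
CV = SD/mean = 130/349 = 0.3725, hence k = 1/CV² = 7.21.
Then β = k/mean = 7.21/349 = 0.0207.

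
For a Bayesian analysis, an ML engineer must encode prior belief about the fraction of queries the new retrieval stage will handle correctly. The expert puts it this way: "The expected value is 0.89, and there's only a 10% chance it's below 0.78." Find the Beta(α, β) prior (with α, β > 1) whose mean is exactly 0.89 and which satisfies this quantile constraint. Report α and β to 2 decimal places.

With mean 0.89 fixed, write α = 0.89s, β = 0.11s where s = α+β.
Need P(θ < 0.78) = 0.1 under Beta(0.89s, 0.11s). Normal approximation: (q−m)/√(m(1−m)/s) ≈ z_{0.1} = -1.28, so s ≈ 0.89·0.11·(-1.28)²/(0.78−0.89)² = 13.3.
At s = 13.3: P(θ<0.78) ≈ 0.107. Adjusting to match 0.1 gives s ≈ 14.45.
So α = 0.89·14.45 ≈ 12.86, β = 0.11·14.45 ≈ 1.59.

α ≈ 12.86, β ≈ 1.59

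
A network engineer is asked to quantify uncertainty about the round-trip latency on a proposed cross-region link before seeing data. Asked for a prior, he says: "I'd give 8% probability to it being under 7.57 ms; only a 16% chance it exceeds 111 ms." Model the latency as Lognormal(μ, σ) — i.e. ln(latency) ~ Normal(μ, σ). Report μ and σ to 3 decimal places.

μ ≈ 3.597, σ ≈ 1.119

If T ~ Lognormal(μ,σ) then ln T ~ Normal(μ,σ), so the p-quantile of ln T is μ + z_p·σ.
ln(7.57) = 2.024 and ln(111) = 4.71; z_{0.08} = -1.405, z_{0.84} = 0.9945.
σ = (4.71 − 2.024)/(0.9945 − (-1.405)) = 1.119.
μ = 2.024 − (-1.405)·1.119 = 3.597.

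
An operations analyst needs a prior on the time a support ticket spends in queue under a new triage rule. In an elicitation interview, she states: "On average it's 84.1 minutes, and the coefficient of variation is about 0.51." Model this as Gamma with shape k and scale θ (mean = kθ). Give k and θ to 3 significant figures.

k ≈ 3.84, θ ≈ 21.9

For Gamma(k, scale θ): mean = kθ, variance = kθ², so CV = 1/√k.
CV = 0.51, hence k = 1/CV² = 3.84.
Then θ = mean/k = 84.1/3.84 = 21.9.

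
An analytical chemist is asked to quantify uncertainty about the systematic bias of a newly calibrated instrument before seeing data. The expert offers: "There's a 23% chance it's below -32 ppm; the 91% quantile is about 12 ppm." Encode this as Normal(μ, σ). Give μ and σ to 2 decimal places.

The p-quantile of Normal(μ,σ) is μ + z_p·σ, with z_{0.23} = -0.7388 and z_{0.91} = 1.341.
Eliminate σ: μ = (z₂·x₁ − z₁·x₂)/(z₂ − z₁) = (1.341·-32 − (-0.7388)·12)/2.08 = -16.37.
Then σ = (x₂ − x₁)/(z₂ − z₁) = (12 − -32)/2.08 = 21.16.

μ = -16.37, σ = 21.16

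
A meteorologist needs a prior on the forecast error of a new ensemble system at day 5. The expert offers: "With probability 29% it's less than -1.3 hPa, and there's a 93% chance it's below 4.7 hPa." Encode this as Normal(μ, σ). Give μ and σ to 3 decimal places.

μ = 0.336, σ = 2.957

The p-quantile of Normal(μ,σ) is μ + z_p·σ, with z_{0.29} = -0.5534 and z_{0.93} = 1.476.
Eliminate σ: μ = (z₂·x₁ − z₁·x₂)/(z₂ − z₁) = (1.476·-1.3 − (-0.5534)·4.7)/2.029 = 0.336.
Then σ = (x₂ − x₁)/(z₂ − z₁) = (4.7 − -1.3)/2.029 = 2.957.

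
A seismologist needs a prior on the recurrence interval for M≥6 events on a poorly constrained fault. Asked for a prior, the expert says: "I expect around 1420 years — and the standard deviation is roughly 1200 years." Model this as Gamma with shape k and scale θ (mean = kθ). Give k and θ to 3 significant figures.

For Gamma(k, scale θ): mean = kθ, variance = kθ², so CV = 1/√k.
CV = SD/mean = 1200/1420 = 0.8451, hence k = 1/CV² = 1.4.
Then θ = mean/k = 1420/1.4 = 1010.

k ≈ 1.4, θ ≈ 1010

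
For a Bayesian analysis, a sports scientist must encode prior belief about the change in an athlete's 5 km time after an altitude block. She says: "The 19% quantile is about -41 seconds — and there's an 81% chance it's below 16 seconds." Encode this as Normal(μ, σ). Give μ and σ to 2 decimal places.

The p-quantile of Normal(μ,σ) is μ + z_p·σ, with z_{0.19} = -0.8779 and z_{0.81} = 0.8779.
Eliminate σ: μ = (z₂·x₁ − z₁·x₂)/(z₂ − z₁) = (0.8779·-41 − (-0.8779)·16)/1.756 = -12.50.
Then σ = (x₂ − x₁)/(z₂ − z₁) = (16 − -41)/1.756 = 32.46.

μ = -12.50, σ = 32.46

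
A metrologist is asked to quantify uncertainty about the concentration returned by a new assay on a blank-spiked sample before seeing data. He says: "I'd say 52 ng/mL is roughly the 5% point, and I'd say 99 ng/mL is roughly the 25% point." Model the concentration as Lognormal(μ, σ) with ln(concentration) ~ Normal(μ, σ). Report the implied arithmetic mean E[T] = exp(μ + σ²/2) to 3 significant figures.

If T ~ Lognormal(μ,σ) then ln T ~ Normal(μ,σ), so the p-quantile of ln T is μ + z_p·σ.
ln(52) = 3.951 and ln(99) = 4.595; z_{0.05} = -1.645, z_{0.25} = -0.6745.
σ = (4.595 − 3.951)/(-0.6745 − (-1.645)) = 0.664.
μ = 3.951 − (-1.645)·0.664 = 5.043.
E[T] = exp(μ + σ²/2) = exp(5.043 + 0.2201) = 193 ng/mL.

E[T] ≈ 193 ng/mL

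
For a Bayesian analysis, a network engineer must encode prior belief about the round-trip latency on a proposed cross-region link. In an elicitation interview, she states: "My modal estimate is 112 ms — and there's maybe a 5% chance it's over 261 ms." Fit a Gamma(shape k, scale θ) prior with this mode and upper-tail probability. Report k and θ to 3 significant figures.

k ≈ 4.82, θ ≈ 29.3

Gamma(k,θ) with k>1 has mode (k−1)θ, so θ = 112/(k−1).
Need P(X < 261) = 0.95 with θ tied to k this way. Start at k = 2, θ = 112: P(X<261) ≈ 0.676.
Too low — raise k to concentrate. Iterating converges to k ≈ 4.82.
Then θ = 112/(4.82−1) ≈ 29.3.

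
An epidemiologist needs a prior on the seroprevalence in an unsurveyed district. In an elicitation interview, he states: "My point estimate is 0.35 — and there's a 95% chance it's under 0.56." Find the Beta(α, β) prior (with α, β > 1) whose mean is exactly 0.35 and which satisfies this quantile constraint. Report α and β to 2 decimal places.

α ≈ 5.14, β ≈ 9.55

With mean 0.35 fixed, write α = 0.35s, β = 0.65s where s = α+β.
Need P(θ < 0.56) = 0.95 under Beta(0.35s, 0.65s). Normal approximation: (q−m)/√(m(1−m)/s) ≈ z_{0.95} = 1.64, so s ≈ 0.35·0.65·(1.64)²/(0.56−0.35)² = 14.0.
At s = 14.0: P(θ<0.56) ≈ 0.946. Adjusting to match 0.95 gives s ≈ 14.69.
So α = 0.35·14.69 ≈ 5.14, β = 0.65·14.69 ≈ 9.55.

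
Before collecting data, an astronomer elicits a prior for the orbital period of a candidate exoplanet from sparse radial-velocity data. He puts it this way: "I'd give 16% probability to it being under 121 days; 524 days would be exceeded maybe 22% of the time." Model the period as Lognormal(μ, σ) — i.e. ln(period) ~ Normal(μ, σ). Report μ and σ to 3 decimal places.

If T ~ Lognormal(μ,σ) then ln T ~ Normal(μ,σ), so the p-quantile of ln T is μ + z_p·σ.
ln(121) = 4.796 and ln(524) = 6.261; z_{0.16} = -0.9945, z_{0.78} = 0.7722.
σ = (6.261 − 4.796)/(0.7722 − (-0.9945)) = 0.830.
μ = 4.796 − (-0.9945)·0.830 = 5.621.

μ ≈ 5.621, σ ≈ 0.830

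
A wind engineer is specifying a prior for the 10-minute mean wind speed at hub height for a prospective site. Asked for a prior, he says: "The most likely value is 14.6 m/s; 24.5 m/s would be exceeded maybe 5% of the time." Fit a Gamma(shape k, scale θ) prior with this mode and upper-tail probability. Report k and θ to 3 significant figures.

k ≈ 11.4, θ ≈ 1.4

Gamma(k,θ) with k>1 has mode (k−1)θ, so θ = 14.6/(k−1).
Need P(X < 24.5) = 0.95 with θ tied to k this way. Start at k = 2, θ = 14.6: P(X<24.5) ≈ 0.500.
Too low — raise k to concentrate. Iterating converges to k ≈ 11.4.
Then θ = 14.6/(11.4−1) ≈ 1.4.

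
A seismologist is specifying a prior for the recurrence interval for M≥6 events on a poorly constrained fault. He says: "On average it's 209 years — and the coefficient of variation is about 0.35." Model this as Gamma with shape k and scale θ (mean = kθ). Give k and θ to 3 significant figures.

For Gamma(k, scale θ): mean = kθ, variance = kθ², so CV = 1/√k.
CV = 0.35, hence k = 1/CV² = 8.16.
Then θ = mean/k = 209/8.16 = 25.6.

k ≈ 8.16, θ ≈ 25.6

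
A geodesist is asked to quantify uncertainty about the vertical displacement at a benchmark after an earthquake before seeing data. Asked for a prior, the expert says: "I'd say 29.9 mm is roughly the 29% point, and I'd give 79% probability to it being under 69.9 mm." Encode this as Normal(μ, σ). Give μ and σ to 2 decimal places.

For Normal(μ,σ), the p-quantile is μ + z_p·σ. Here z_{0.29} = -0.5534, z_{0.79} = 0.8064.
So 29.9 = μ − 0.5534σ and 69.9 = μ + 0.8064σ.
Subtracting: σ = (69.9 − 29.9)/(0.8064 − (-0.5534)) = 29.42.
Then μ = 29.9 − (-0.5534)·29.42 = 46.18.

μ = 46.18, σ = 29.42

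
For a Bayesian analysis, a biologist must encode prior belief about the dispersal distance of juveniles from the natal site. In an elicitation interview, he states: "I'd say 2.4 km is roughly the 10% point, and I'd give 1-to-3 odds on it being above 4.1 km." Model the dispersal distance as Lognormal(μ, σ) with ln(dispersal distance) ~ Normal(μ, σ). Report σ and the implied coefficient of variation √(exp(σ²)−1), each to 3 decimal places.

σ ≈ 0.274, CV ≈ 0.279

If T ~ Lognormal(μ,σ) then ln T ~ Normal(μ,σ), so the p-quantile of ln T is μ + z_p·σ.
ln(2.4) = 0.8755 and ln(4.1) = 1.411; z_{0.1} = -1.282, z_{0.75} = 0.6745.
σ = (1.411 − 0.8755)/(0.6745 − (-1.282)) = 0.274.
μ = 0.8755 − (-1.282)·0.274 = 1.226.
CV = √(exp(σ²)−1) = √(exp(0.0750)−1) = 0.279.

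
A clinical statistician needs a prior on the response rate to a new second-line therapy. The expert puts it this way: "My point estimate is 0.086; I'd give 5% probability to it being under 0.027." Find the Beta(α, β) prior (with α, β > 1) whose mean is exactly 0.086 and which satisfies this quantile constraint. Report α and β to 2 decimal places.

α ≈ 3.37, β ≈ 35.80

With mean 0.086 fixed, write α = 0.086s, β = 0.914s where s = α+β.
Need P(θ < 0.027) = 0.05 under Beta(0.086s, 0.914s). Normal approximation: (q−m)/√(m(1−m)/s) ≈ z_{0.05} = -1.64, so s ≈ 0.086·0.914·(-1.64)²/(0.027−0.086)² = 61.1.
At s = 61.1: P(θ<0.027) ≈ 0.016. Adjusting to match 0.05 gives s ≈ 39.17.
So α = 0.086·39.17 ≈ 3.37, β = 0.914·39.17 ≈ 35.80.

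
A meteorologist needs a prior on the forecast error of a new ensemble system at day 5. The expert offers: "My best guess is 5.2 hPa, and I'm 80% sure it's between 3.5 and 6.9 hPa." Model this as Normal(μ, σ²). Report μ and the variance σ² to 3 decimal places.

μ = 5.200, σ² = 1.760

A symmetric 80% interval runs μ ± z·σ with z = 1.282.
Half-width = 1.7, so σ = 1.7/1.282 = 1.3265 and σ² = 1.760.
μ is the stated best guess, 5.200.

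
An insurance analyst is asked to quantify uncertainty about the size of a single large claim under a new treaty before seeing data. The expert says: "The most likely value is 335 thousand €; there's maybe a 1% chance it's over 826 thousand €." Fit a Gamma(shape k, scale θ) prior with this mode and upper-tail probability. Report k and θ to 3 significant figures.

Gamma(k,θ) with k>1 has mode (k−1)θ, so θ = 335/(k−1).
Need P(X < 826) = 0.99 with θ tied to k this way. Start at k = 2, θ = 335: P(X<826) ≈ 0.706.
Too low — raise k to concentrate. Iterating converges to k ≈ 6.78.
Then θ = 335/(6.78−1) ≈ 58.

k ≈ 6.78, θ ≈ 58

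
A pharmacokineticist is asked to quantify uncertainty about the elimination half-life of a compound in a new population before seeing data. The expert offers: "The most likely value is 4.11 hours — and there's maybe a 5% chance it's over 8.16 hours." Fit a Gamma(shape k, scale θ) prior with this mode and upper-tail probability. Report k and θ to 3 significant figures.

k ≈ 6.9, θ ≈ 0.697

Gamma(k,θ) with k>1 has mode (k−1)θ, so θ = 4.11/(k−1).
Need P(X < 8.16) = 0.95 with θ tied to k this way. Start at k = 2, θ = 4.11: P(X<8.16) ≈ 0.590.
Too low — raise k to concentrate. Iterating converges to k ≈ 6.9.
Then θ = 4.11/(6.9−1) ≈ 0.697.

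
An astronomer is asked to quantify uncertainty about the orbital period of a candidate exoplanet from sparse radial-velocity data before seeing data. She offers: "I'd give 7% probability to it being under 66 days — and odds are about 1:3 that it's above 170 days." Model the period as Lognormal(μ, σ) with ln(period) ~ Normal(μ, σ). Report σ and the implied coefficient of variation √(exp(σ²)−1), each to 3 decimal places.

If T ~ Lognormal(μ,σ) then ln T ~ Normal(μ,σ), so the p-quantile of ln T is μ + z_p·σ.
ln(66) = 4.19 and ln(170) = 5.136; z_{0.07} = -1.476, z_{0.75} = 0.6745.
σ = (5.136 − 4.19)/(0.6745 − (-1.476)) = 0.440.
μ = 4.19 − (-1.476)·0.440 = 4.839.
CV = √(exp(σ²)−1) = √(exp(0.1936)−1) = 0.462.

σ ≈ 0.440, CV ≈ 0.462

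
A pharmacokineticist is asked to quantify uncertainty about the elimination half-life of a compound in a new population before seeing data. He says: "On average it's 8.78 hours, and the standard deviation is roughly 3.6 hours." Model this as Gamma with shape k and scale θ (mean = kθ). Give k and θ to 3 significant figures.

k ≈ 5.95, θ ≈ 1.48

For Gamma(k, scale θ): mean = kθ, variance = kθ², so CV = 1/√k.
CV = SD/mean = 3.6/8.78 = 0.41, hence k = 1/CV² = 5.95.
Then θ = mean/k = 8.78/5.95 = 1.48.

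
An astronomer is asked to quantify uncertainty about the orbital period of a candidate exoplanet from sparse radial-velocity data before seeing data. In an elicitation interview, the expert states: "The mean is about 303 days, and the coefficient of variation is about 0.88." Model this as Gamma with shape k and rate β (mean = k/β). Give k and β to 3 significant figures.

k ≈ 1.29, β ≈ 0.00426

For Gamma(k, rate β): mean = k/β, variance = k/β², so CV = 1/√k.
CV = 0.88, hence k = 1/CV² = 1.29.
Then β = k/mean = 1.29/303 = 0.00426.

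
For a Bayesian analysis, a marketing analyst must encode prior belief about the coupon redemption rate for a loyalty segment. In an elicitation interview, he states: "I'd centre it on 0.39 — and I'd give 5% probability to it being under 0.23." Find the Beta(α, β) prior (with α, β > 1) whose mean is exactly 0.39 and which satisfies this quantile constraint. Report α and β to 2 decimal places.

α ≈ 8.78, β ≈ 13.73

With mean 0.39 fixed, write α = 0.39s, β = 0.61s where s = α+β.
Need P(θ < 0.23) = 0.05 under Beta(0.39s, 0.61s). Normal approximation: (q−m)/√(m(1−m)/s) ≈ z_{0.05} = -1.64, so s ≈ 0.39·0.61·(-1.64)²/(0.23−0.39)² = 25.1.
At s = 25.1: P(θ<0.23) ≈ 0.041. Adjusting to match 0.05 gives s ≈ 22.51.
So α = 0.39·22.51 ≈ 8.78, β = 0.61·22.51 ≈ 13.73.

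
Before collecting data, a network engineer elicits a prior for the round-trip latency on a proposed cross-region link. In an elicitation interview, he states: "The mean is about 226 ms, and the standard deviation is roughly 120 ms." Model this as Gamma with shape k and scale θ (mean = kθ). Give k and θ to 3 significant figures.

k ≈ 3.55, θ ≈ 63.7

For Gamma(k, scale θ): mean = kθ, variance = kθ², so CV = 1/√k.
CV = SD/mean = 120/226 = 0.531, hence k = 1/CV² = 3.55.
Then θ = mean/k = 226/3.55 = 63.7.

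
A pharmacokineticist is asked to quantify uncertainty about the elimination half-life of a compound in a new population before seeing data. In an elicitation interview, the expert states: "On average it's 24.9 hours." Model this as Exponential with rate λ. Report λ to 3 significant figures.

Exponential mean = 1/λ, so λ = 1/24.9 = 0.0402.

λ ≈ 0.0402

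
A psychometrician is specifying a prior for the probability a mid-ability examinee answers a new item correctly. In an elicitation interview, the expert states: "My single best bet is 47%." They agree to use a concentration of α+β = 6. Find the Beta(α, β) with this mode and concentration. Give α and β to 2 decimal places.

For α,β > 1 the Beta mode is (α−1)/(α+β−2). With α+β = 6, the mode is (α−1)/4.
Set (α−1)/4 = 0.47 → α = 1 + 0.47·4 = 2.88.
β = 6 − α = 3.12.

α = 2.88, β = 3.12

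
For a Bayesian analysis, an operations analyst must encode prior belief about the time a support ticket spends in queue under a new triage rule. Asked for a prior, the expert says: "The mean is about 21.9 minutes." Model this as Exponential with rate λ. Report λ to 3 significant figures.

Exponential mean = 1/λ, so λ = 1/21.9 = 0.0457.

λ ≈ 0.0457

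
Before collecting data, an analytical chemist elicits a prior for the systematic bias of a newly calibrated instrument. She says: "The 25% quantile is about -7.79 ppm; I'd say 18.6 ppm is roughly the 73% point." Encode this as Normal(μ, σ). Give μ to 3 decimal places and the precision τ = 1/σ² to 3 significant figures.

μ = 6.037, τ = 0.00238

The p-quantile of Normal(μ,σ) is μ + z_p·σ, with z_{0.25} = -0.6745 and z_{0.73} = 0.6128.
Eliminate σ: μ = (z₂·x₁ − z₁·x₂)/(z₂ − z₁) = (0.6128·-7.79 − (-0.6745)·18.6)/1.287 = 6.037.
Then σ = (x₂ − x₁)/(z₂ − z₁) = (18.6 − -7.79)/1.287 = 20.500.
Precision τ = 1/σ² = 1/20.5² = 0.00238.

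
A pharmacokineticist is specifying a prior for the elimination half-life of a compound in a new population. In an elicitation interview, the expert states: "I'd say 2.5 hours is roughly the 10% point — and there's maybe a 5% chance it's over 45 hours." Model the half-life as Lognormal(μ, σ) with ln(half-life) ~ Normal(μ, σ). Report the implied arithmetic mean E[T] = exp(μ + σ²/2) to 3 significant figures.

E[T] ≈ 14.4 hours

If T ~ Lognormal(μ,σ) then ln T ~ Normal(μ,σ), so the p-quantile of ln T is μ + z_p·σ.
ln(2.5) = 0.9163 and ln(45) = 3.807; z_{0.1} = -1.282, z_{0.95} = 1.645.
σ = (3.807 − 0.9163)/(1.645 − (-1.282)) = 0.988.
μ = 0.9163 − (-1.282)·0.988 = 2.182.
E[T] = exp(μ + σ²/2) = exp(2.182 + 0.4878) = 14.4 hours.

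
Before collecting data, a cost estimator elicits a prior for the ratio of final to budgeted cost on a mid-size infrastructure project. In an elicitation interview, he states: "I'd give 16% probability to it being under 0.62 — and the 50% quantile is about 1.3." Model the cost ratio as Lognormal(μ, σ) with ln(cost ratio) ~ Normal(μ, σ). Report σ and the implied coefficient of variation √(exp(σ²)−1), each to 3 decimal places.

If T ~ Lognormal(μ,σ) then ln T ~ Normal(μ,σ), so the p-quantile of ln T is μ + z_p·σ.
ln(0.62) = -0.478 and ln(1.3) = 0.2624; z_{0.16} = -0.9945, z_{0.5} = 0.
σ = (0.2624 − -0.478)/(0 − (-0.9945)) = 0.745.
μ = -0.478 − (-0.9945)·0.745 = 0.262.
CV = √(exp(σ²)−1) = √(exp(0.5543)−1) = 0.861.

σ ≈ 0.745, CV ≈ 0.861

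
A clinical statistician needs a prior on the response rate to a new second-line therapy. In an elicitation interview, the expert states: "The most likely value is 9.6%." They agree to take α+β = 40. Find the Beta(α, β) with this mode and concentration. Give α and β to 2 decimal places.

α = 4.65, β = 35.35

For α,β > 1 the Beta mode is (α−1)/(α+β−2). With α+β = 40, the mode is (α−1)/38.
Set (α−1)/38 = 0.096 → α = 1 + 0.096·38 = 4.65.
β = 40 − α = 35.35.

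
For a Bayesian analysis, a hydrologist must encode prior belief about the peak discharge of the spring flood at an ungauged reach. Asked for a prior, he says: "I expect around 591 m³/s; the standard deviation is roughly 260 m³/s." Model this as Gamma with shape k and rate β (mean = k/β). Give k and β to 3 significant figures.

For Gamma(k, rate β): mean = k/β, variance = k/β², so CV = 1/√k.
CV = SD/mean = 260/591 = 0.4399, hence k = 1/CV² = 5.17.
Then β = k/mean = 5.17/591 = 0.00874.

k ≈ 5.17, β ≈ 0.00874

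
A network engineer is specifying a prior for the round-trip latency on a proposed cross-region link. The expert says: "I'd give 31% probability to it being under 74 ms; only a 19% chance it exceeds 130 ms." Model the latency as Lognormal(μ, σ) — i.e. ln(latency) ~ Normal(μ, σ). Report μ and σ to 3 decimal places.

μ ≈ 4.507, σ ≈ 0.410

If T ~ Lognormal(μ,σ) then ln T ~ Normal(μ,σ), so the p-quantile of ln T is μ + z_p·σ.
ln(74) = 4.304 and ln(130) = 4.868; z_{0.31} = -0.4959, z_{0.81} = 0.8779.
σ = (4.868 − 4.304)/(0.8779 − (-0.4959)) = 0.410.
μ = 4.304 − (-0.4959)·0.410 = 4.507.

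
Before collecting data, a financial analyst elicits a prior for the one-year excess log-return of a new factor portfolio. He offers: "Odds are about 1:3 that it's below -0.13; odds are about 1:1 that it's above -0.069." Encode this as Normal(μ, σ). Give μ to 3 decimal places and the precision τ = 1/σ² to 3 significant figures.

μ = -0.069, τ = 122

The p-quantile of Normal(μ,σ) is μ + z_p·σ, with z_{0.25} = -0.6745 and z_{0.5} = 0.
Eliminate σ: μ = (z₂·x₁ − z₁·x₂)/(z₂ − z₁) = (0·-0.13 − (-0.6745)·-0.069)/0.6745 = -0.069.
Then σ = (x₂ − x₁)/(z₂ − z₁) = (-0.069 − -0.13)/0.6745 = 0.090.
Precision τ = 1/σ² = 1/0.09044² = 122.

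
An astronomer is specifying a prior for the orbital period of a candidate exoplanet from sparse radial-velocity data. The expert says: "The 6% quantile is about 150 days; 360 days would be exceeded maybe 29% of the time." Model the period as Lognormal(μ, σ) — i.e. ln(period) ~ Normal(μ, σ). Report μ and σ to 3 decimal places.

If T ~ Lognormal(μ,σ) then ln T ~ Normal(μ,σ), so the p-quantile of ln T is μ + z_p·σ.
ln(150) = 5.011 and ln(360) = 5.886; z_{0.06} = -1.555, z_{0.71} = 0.5534.
σ = (5.886 − 5.011)/(0.5534 − (-1.555)) = 0.415.
μ = 5.011 − (-1.555)·0.415 = 5.656.

μ ≈ 5.656, σ ≈ 0.415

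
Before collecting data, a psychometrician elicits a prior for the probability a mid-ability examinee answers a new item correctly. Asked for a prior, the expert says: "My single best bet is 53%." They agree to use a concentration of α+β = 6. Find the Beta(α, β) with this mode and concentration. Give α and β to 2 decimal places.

α = 3.12, β = 2.88

For α,β > 1 the Beta mode is (α−1)/(α+β−2). With α+β = 6, the mode is (α−1)/4.
Set (α−1)/4 = 0.53 → α = 1 + 0.53·4 = 3.12.
β = 6 − α = 2.88.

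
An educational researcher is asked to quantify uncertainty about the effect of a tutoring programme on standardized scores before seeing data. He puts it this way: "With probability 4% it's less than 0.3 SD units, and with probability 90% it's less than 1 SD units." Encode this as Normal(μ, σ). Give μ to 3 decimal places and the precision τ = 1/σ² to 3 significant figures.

μ = 0.704, τ = 18.8

For Normal(μ,σ), the p-quantile is μ + z_p·σ. Here z_{0.04} = -1.751, z_{0.9} = 1.282.
So 0.3 = μ − 1.751σ and 1 = μ + 1.282σ.
Subtracting: σ = (1 − 0.3)/(1.282 − (-1.751)) = 0.231.
Then μ = 0.3 − (-1.751)·0.231 = 0.704.
Precision τ = 1/σ² = 1/0.2309² = 18.8.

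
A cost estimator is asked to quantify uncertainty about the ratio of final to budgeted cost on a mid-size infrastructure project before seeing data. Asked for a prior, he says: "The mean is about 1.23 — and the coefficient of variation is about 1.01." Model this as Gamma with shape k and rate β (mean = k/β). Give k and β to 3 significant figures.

For Gamma(k, rate β): mean = k/β, variance = k/β², so CV = 1/√k.
CV = 1.01, hence k = 1/CV² = 0.98.
Then β = k/mean = 0.98/1.23 = 0.797.

k ≈ 0.98, β ≈ 0.797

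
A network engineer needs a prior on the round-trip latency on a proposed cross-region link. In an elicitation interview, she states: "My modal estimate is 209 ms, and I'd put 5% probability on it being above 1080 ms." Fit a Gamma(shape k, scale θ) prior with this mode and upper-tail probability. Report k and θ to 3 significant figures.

Gamma(k,θ) with k>1 has mode (k−1)θ, so θ = 209/(k−1).
Need P(X < 1080) = 0.95 with θ tied to k this way. Start at k = 2, θ = 209: P(X<1080) ≈ 0.965.
Too high — lower k to spread out. Iterating converges to k ≈ 1.88.
Then θ = 209/(1.88−1) ≈ 237.

k ≈ 1.88, θ ≈ 237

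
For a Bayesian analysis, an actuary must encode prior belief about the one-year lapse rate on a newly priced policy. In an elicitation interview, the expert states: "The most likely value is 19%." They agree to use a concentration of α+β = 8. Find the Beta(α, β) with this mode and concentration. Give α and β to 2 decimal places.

For α,β > 1 the Beta mode is (α−1)/(α+β−2). With α+β = 8, the mode is (α−1)/6.
Set (α−1)/6 = 0.19 → α = 1 + 0.19·6 = 2.14.
β = 8 − α = 5.86.

α = 2.14, β = 5.86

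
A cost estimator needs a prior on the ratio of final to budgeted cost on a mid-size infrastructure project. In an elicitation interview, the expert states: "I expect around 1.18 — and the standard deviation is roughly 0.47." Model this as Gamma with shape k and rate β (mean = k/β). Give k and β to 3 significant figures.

For Gamma(k, rate β): mean = k/β, variance = k/β², so CV = 1/√k.
CV = SD/mean = 0.47/1.18 = 0.3983, hence k = 1/CV² = 6.3.
Then β = k/mean = 6.3/1.18 = 5.34.

k ≈ 6.3, β ≈ 5.34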